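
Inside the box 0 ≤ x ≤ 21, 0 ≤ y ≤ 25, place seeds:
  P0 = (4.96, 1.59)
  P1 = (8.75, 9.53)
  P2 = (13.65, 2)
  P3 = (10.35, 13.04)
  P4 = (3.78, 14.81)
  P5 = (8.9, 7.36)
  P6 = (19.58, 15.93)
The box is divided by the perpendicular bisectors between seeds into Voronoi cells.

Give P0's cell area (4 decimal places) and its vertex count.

Area of P0's cell: 54.8953 (6 vertices)

1. box [0,21]×[0,25]: [(0, 0) (21, 0) (21, 25) (0, 25)]
2. ⊥bis P0·P1 via (6.855,5.56): [(0, 8.8321) (0, 0) (18.5031, 0)]  |A|=81.7107
3. ⊥bis P0·P2 via (9.305,1.795): [(9.1797, 4.4503) (0, 8.8321) (0, 0) (9.3897, 0)]  |A|=61.4317
4. ⊥bis P0·P3 via (7.655,7.315): [(9.1797, 4.4503) (0, 8.8321) (0, 0) (9.3897, 0)]  |A|=61.4317
5. ⊥bis P0·P4 via (4.37,8.2): [(9.1797, 4.4503) (1.8041, 7.971) (0, 7.8099) (0, 0) (9.3897, 0)]  |A|=60.5097
6. ⊥bis P0·P5 via (6.93,4.475): [(9.2534, 2.8885) (1.8247, 7.9611) (1.8041, 7.971) (0, 7.8099) (0, 0) (9.3897, 0)]  |A|=54.8953
7. ⊥bis P0·P6 via (12.27,8.76): [(9.2534, 2.8885) (1.8247, 7.9611) (1.8041, 7.971) (0, 7.8099) (0, 0) (9.3897, 0)]  |A|=54.8953
8. canonical 6-gon: [(9.2534, 2.8885) (1.8247, 7.9611) (1.8041, 7.971) (0, 7.8099) (0, 0) (9.3897, 0)]
9. shoelace: 54.8953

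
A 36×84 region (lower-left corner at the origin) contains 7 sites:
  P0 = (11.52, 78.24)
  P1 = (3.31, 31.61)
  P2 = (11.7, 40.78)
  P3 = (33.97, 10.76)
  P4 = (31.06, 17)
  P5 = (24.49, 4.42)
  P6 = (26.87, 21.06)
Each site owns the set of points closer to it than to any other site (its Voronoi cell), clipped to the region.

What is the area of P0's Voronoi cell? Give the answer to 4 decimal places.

1. box [0,36]×[0,84]: [(0, 0) (36, 0) (36, 84) (0, 84)]
2. ⊥bis P0·P1 via (7.415,54.925): [(0, 56.2305) (36, 49.8921) (36, 84) (0, 84)]  |A|=1113.7921
3. ⊥bis P0·P2 via (11.61,59.51): [(0, 59.4542) (36, 59.6272) (36, 84) (0, 84)]  |A|=880.5346
4. ⊥bis P0·P3 via (22.745,44.5): [(0, 59.4542) (36, 59.6272) (36, 84) (0, 84)]  |A|=880.5346
5. ⊥bis P0·P4 via (21.29,47.62): [(0, 59.4542) (36, 59.6272) (36, 84) (0, 84)]  |A|=880.5346
6. ⊥bis P0·P5 via (18.005,41.33): [(0, 59.4542) (36, 59.6272) (36, 84) (0, 84)]  |A|=880.5346
7. ⊥bis P0·P6 via (19.195,49.65): [(0, 59.4542) (36, 59.6272) (36, 84) (0, 84)]  |A|=880.5346
8. canonical 4-gon: [(0, 59.4542) (36, 59.6272) (36, 84) (0, 84)]
9. shoelace: 880.5346

Area of P0's cell: 880.5346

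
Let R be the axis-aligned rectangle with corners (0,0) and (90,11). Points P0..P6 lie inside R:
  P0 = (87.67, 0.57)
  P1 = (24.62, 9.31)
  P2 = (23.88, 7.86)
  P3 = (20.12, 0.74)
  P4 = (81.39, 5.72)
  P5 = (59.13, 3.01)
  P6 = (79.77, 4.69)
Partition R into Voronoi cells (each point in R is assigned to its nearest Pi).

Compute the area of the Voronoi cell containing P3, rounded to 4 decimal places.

1. box [0,90]×[0,11]: [(0, 0) (90, 0) (90, 11) (0, 11)]
2. ⊥bis P3·P0 via (53.895,0.655): [(0, 0) (53.8934, 0) (53.921, 11) (0, 11)]  |A|=592.9791
3. ⊥bis P3·P1 via (22.37,5.025): [(0, 0) (31.9398, 0) (10.9909, 11) (0, 11)]  |A|=236.1193
4. ⊥bis P3·P2 via (22,4.3): [(0, 0) (30.1426, 0) (9.3128, 11) (0, 11)]  |A|=217.0043
5. ⊥bis P3·P4 via (50.755,3.23): [(0, 0) (30.1426, 0) (9.3128, 11) (0, 11)]  |A|=217.0043
6. ⊥bis P3·P5 via (39.625,1.875): [(0, 0) (30.1426, 0) (9.3128, 11) (0, 11)]  |A|=217.0043
7. ⊥bis P3·P6 via (49.945,2.715): [(0, 0) (30.1426, 0) (9.3128, 11) (0, 11)]  |A|=217.0043
8. canonical 4-gon: [(0, 0) (30.1426, 0) (9.3128, 11) (0, 11)]
9. shoelace: 217.0043

Area of P3's cell: 217.0043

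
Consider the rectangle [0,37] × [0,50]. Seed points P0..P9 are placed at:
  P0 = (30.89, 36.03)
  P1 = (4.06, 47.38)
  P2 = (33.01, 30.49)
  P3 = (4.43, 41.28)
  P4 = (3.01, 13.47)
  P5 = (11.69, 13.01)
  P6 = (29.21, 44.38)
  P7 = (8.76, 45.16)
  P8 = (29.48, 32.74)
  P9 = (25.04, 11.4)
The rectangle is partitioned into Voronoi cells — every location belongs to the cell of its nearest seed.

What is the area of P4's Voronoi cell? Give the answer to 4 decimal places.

Area of P4's cell: 201.7205

1. box [0,37]×[0,50]: [(0, 0) (37, 0) (37, 50) (0, 50)]
2. ⊥bis P4·P0 via (16.95,24.75): [(0, 45.6971) (0, 0) (36.9773, 0)]  |A|=844.8763
3. ⊥bis P4·P1 via (3.535,30.425): [(12.5846, 30.1448) (0, 30.5345) (0, 0) (36.9773, 0)]  |A|=749.4683
4. ⊥bis P4·P2 via (18.01,21.98): [(15.2386, 26.865) (12.5846, 30.1448) (0, 30.5345) (0, 0) (30.48, 0)]  |A|=662.1936
5. ⊥bis P4·P3 via (3.72,27.375): [(15.2842, 26.7845) (0, 27.5649) (0, 0) (30.48, 0)]  |A|=618.8505
6. ⊥bis P4·P5 via (7.35,13.24): [(8.0873, 27.152) (0, 27.5649) (0, 0) (6.6483, 0)]  |A|=201.7205
7. ⊥bis P4·P6 via (16.11,28.925): [(8.0873, 27.152) (0, 27.5649) (0, 0) (6.6483, 0)]  |A|=201.7205
8. ⊥bis P4·P7 via (5.885,29.315): [(8.0873, 27.152) (0, 27.5649) (0, 0) (6.6483, 0)]  |A|=201.7205
9. ⊥bis P4·P8 via (16.245,23.105): [(8.0873, 27.152) (0, 27.5649) (0, 0) (6.6483, 0)]  |A|=201.7205
10. ⊥bis P4·P9 via (14.025,12.435): [(8.0873, 27.152) (0, 27.5649) (0, 0) (6.6483, 0)]  |A|=201.7205
11. canonical 4-gon: [(8.0873, 27.152) (0, 27.5649) (0, 0) (6.6483, 0)]
12. shoelace: 201.7205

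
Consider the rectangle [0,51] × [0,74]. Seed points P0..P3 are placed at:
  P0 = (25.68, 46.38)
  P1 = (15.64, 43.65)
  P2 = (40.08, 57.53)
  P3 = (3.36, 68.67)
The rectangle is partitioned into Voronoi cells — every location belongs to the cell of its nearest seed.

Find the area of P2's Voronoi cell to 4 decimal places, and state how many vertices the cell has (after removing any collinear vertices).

Area of P2's cell: 760.2140 (4 vertices)

1. box [0,51]×[0,74]: [(0, 0) (51, 0) (51, 74) (0, 74)]
2. ⊥bis P2·P0 via (32.88,51.955): [(51, 28.5534) (51, 74) (15.8104, 74)]  |A|=799.6233
3. ⊥bis P2·P1 via (27.86,50.59): [(51, 28.5534) (51, 74) (15.8104, 74)]  |A|=799.6233
4. ⊥bis P2·P3 via (21.72,63.1): [(22.4323, 65.448) (51, 28.5534) (51, 74) (25.0268, 74)]  |A|=760.214
5. canonical 4-gon: [(22.4323, 65.448) (51, 28.5534) (51, 74) (25.0268, 74)]
6. shoelace: 760.214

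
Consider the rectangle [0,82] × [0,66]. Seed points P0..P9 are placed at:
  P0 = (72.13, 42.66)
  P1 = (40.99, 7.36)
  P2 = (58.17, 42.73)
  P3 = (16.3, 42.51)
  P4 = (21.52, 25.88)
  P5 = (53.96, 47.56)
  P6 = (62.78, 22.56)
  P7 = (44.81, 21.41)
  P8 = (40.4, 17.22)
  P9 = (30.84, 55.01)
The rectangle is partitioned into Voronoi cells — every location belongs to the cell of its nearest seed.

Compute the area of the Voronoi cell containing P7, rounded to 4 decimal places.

Area of P7's cell: 332.3714

1. box [0,82]×[0,66]: [(0, 0) (82, 0) (82, 66) (0, 66)]
2. ⊥bis P7·P0 via (58.47,32.035): [(0, 0) (82, 0) (82, 1.7837) (32.0514, 66) (0, 66)]  |A|=3808.2434
3. ⊥bis P7·P1 via (42.9,14.385): [(0, 26.0489) (80.0562, 4.2827) (32.0514, 66) (0, 66)]  |A|=2588.2286
4. ⊥bis P7·P2 via (51.49,32.07): [(0, 64.3358) (0, 26.0489) (80.0562, 4.2827) (65.0541, 23.5702)]  |A|=1854.1288
5. ⊥bis P7·P3 via (30.555,31.96): [(37.2435, 40.9974) (21.7947, 20.1232) (80.0562, 4.2827) (65.0541, 23.5702)]  |A|=867.9139
6. ⊥bis P7·P4 via (33.165,23.645): [(37.2435, 40.9974) (36.2335, 39.6327) (31.9587, 17.3598) (80.0562, 4.2827) (65.0541, 23.5702)]  |A|=748.8167
7. ⊥bis P7·P5 via (49.385,34.485): [(45.4249, 35.8707) (36.1353, 39.1211) (31.9587, 17.3598) (80.0562, 4.2827) (65.0541, 23.5702)]  |A|=738.1092
8. ⊥bis P7·P6 via (53.795,21.985): [(53.2189, 30.9866) (45.4249, 35.8707) (36.1353, 39.1211) (31.9587, 17.3598) (54.4829, 11.2358)]  |A|=431.4526
9. ⊥bis P7·P8 via (42.605,19.315): [(53.2189, 30.9866) (45.4249, 35.8707) (36.1353, 39.1211) (34.0601, 28.3086) (48.8177, 12.776) (54.4829, 11.2358)]  |A|=334.3433
10. ⊥bis P7·P9 via (37.825,38.21): [(53.2189, 30.9866) (45.4249, 35.8707) (38.2428, 38.3837) (35.7987, 37.3675) (34.0601, 28.3086) (48.8177, 12.776) (54.4829, 11.2358)]  |A|=332.3714
11. canonical 7-gon: [(53.2189, 30.9866) (45.4249, 35.8707) (38.2428, 38.3837) (35.7987, 37.3675) (34.0601, 28.3086) (48.8177, 12.776) (54.4829, 11.2358)]
12. shoelace: 332.3714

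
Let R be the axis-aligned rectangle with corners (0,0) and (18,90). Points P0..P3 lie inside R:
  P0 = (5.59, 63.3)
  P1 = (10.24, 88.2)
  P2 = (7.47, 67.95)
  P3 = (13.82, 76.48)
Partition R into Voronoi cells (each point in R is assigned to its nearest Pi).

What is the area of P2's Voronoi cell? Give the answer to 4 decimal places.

1. box [0,18]×[0,90]: [(0, 0) (18, 0) (18, 90) (0, 90)]
2. ⊥bis P2·P0 via (6.53,65.625): [(0, 68.2651) (18, 60.9877) (18, 90) (0, 90)]  |A|=456.7252
3. ⊥bis P2·P1 via (8.855,78.075): [(0, 79.2863) (0, 68.2651) (18, 60.9877) (18, 76.8241)]  |A|=241.7182
4. ⊥bis P2·P3 via (10.645,72.215): [(1.4041, 79.0942) (0, 79.2863) (0, 68.2651) (18, 60.9877) (18, 66.7397)]  |A|=158.0388
5. canonical 5-gon: [(1.4041, 79.0942) (0, 79.2863) (0, 68.2651) (18, 60.9877) (18, 66.7397)]
6. shoelace: 158.0388

Area of P2's cell: 158.0388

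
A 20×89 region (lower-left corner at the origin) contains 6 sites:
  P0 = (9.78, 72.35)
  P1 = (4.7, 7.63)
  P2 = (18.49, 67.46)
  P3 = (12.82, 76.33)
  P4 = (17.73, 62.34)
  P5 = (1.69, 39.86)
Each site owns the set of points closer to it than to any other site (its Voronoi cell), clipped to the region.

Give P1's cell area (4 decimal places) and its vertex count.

Area of P1's cell: 487.6105 (4 vertices)

1. box [0,20]×[0,89]: [(0, 0) (20, 0) (20, 89) (0, 89)]
2. ⊥bis P1·P0 via (7.24,39.99): [(0, 40.5583) (0, 0) (20, 0) (20, 38.9884)]  |A|=795.4672
3. ⊥bis P1·P2 via (11.595,37.545): [(0, 40.2175) (0, 0) (20, 0) (20, 35.6078)]  |A|=758.2525
4. ⊥bis P1·P3 via (8.76,41.98): [(0, 40.2175) (0, 0) (20, 0) (20, 35.6078)]  |A|=758.2525
5. ⊥bis P1·P4 via (11.215,34.985): [(0, 37.656) (0, 0) (20, 0) (20, 32.8927)]  |A|=705.4874
6. ⊥bis P1·P5 via (3.195,23.745): [(0, 23.4466) (0, 0) (20, 0) (20, 25.3144)]  |A|=487.6105
7. canonical 4-gon: [(0, 23.4466) (0, 0) (20, 0) (20, 25.3144)]
8. shoelace: 487.6105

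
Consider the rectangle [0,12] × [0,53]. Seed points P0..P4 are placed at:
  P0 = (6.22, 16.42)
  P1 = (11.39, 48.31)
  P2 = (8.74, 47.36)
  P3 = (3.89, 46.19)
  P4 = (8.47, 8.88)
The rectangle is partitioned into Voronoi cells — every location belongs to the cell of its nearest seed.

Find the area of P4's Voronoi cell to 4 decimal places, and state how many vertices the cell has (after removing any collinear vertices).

Area of P4's cell: 146.9837 (4 vertices)

1. box [0,12]×[0,53]: [(0, 0) (12, 0) (12, 53) (0, 53)]
2. ⊥bis P4·P0 via (7.345,12.65): [(0, 10.4582) (0, 0) (12, 0) (12, 14.0391)]  |A|=146.9837
3. ⊥bis P4·P1 via (9.93,28.595): [(0, 10.4582) (0, 0) (12, 0) (12, 14.0391)]  |A|=146.9837
4. ⊥bis P4·P2 via (8.605,28.12): [(0, 10.4582) (0, 0) (12, 0) (12, 14.0391)]  |A|=146.9837
5. ⊥bis P4·P3 via (6.18,27.535): [(0, 10.4582) (0, 0) (12, 0) (12, 14.0391)]  |A|=146.9837
6. canonical 4-gon: [(0, 10.4582) (0, 0) (12, 0) (12, 14.0391)]
7. shoelace: 146.9837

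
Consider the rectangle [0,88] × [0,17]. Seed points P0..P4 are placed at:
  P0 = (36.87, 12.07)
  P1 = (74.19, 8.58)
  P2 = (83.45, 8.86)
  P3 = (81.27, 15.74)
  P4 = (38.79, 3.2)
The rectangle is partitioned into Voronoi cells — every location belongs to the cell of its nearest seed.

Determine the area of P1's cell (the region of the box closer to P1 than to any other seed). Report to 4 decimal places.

Area of P1's cell: 365.9810

1. box [0,88]×[0,17]: [(0, 0) (88, 0) (88, 17) (0, 17)]
2. ⊥bis P1·P0 via (55.53,10.325): [(54.5645, 0) (88, 0) (88, 17) (56.1542, 17)]  |A|=554.8913
3. ⊥bis P1·P2 via (78.82,8.72): [(54.5645, 0) (79.0837, 0) (78.5696, 17) (56.1542, 17)]  |A|=398.9444
4. ⊥bis P1·P3 via (77.73,12.16): [(54.5645, 0) (79.0837, 0) (78.7464, 11.155) (72.8353, 17) (56.1542, 17)]  |A|=382.1858
5. ⊥bis P1·P4 via (56.49,5.89): [(55.6389, 11.4899) (57.3851, 0) (79.0837, 0) (78.7464, 11.155) (72.8353, 17) (56.1542, 17)]  |A|=365.981
6. canonical 6-gon: [(55.6389, 11.4899) (57.3851, 0) (79.0837, 0) (78.7464, 11.155) (72.8353, 17) (56.1542, 17)]
7. shoelace: 365.981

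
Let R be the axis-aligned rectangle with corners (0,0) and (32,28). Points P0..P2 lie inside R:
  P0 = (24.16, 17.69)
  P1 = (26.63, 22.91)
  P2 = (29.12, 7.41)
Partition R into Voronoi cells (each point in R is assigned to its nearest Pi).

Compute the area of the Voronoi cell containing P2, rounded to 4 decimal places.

1. box [0,32]×[0,28]: [(0, 0) (32, 0) (32, 28) (0, 28)]
2. ⊥bis P2·P0 via (26.64,12.55): [(0.6291, 0) (32, 0) (32, 15.1361)]  |A|=237.4172
3. ⊥bis P2·P1 via (27.875,15.16): [(0.6291, 0) (32, 0) (32, 15.1361)]  |A|=237.4172
4. canonical 3-gon: [(0.6291, 0) (32, 0) (32, 15.1361)]
5. shoelace: 237.4172

Area of P2's cell: 237.4172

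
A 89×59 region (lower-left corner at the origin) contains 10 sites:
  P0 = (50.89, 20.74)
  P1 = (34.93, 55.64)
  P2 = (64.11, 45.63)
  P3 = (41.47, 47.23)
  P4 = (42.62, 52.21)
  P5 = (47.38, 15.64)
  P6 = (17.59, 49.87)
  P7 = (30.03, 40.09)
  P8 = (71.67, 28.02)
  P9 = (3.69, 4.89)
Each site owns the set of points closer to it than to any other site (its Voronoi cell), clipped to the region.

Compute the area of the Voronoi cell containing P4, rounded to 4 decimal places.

Area of P4's cell: 160.7035

1. box [0,89]×[0,59]: [(0, 0) (89, 0) (89, 59) (0, 59)]
2. ⊥bis P4·P0 via (46.755,36.475): [(0, 24.1883) (89, 47.5766) (89, 59) (0, 59)]  |A|=2057.4656
3. ⊥bis P4·P1 via (38.775,53.925): [(28.8987, 31.7825) (89, 47.5766) (89, 59) (41.0386, 59)]  |A|=995.9749
4. ⊥bis P4·P2 via (53.365,48.92): [(28.8987, 31.7825) (49.7994, 37.275) (56.4514, 59) (41.0386, 59)]  |A|=418.5138
5. ⊥bis P4·P3 via (42.045,49.72): [(37.3799, 50.7973) (52.8462, 47.2257) (56.4514, 59) (41.0386, 59)]  |A|=160.7035
6. ⊥bis P4·P5 via (45,33.925): [(37.3799, 50.7973) (52.8462, 47.2257) (56.4514, 59) (41.0386, 59)]  |A|=160.7035
7. ⊥bis P4·P6 via (30.105,51.04): [(37.3799, 50.7973) (52.8462, 47.2257) (56.4514, 59) (41.0386, 59)]  |A|=160.7035
8. ⊥bis P4·P7 via (36.325,46.15): [(37.3799, 50.7973) (52.8462, 47.2257) (56.4514, 59) (41.0386, 59)]  |A|=160.7035
9. ⊥bis P4·P8 via (57.145,40.115): [(37.3799, 50.7973) (52.8462, 47.2257) (56.4514, 59) (41.0386, 59)]  |A|=160.7035
10. ⊥bis P4·P9 via (23.155,28.55): [(37.3799, 50.7973) (52.8462, 47.2257) (56.4514, 59) (41.0386, 59)]  |A|=160.7035
11. canonical 4-gon: [(37.3799, 50.7973) (52.8462, 47.2257) (56.4514, 59) (41.0386, 59)]
12. shoelace: 160.7035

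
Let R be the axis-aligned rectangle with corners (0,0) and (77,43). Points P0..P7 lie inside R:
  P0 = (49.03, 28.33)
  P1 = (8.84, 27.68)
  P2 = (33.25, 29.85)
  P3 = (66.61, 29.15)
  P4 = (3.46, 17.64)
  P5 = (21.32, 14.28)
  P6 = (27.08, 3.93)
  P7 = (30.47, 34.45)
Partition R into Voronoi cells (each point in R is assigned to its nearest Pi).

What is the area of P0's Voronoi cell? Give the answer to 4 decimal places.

Area of P0's cell: 631.7035

1. box [0,77]×[0,43]: [(0, 0) (77, 0) (77, 43) (0, 43)]
2. ⊥bis P0·P1 via (28.935,28.005): [(29.3879, 0) (77, 0) (77, 43) (28.6925, 43)]  |A|=2062.2711
3. ⊥bis P0·P2 via (41.14,29.09): [(38.3379, 0) (77, 0) (77, 43) (42.4799, 43)]  |A|=1573.4174
4. ⊥bis P0·P3 via (57.82,28.74): [(38.3379, 0) (59.1605, 0) (57.1549, 43) (42.4799, 43)]  |A|=763.1986
5. ⊥bis P0·P4 via (26.245,22.985): [(38.3379, 0) (59.1605, 0) (57.1549, 43) (42.4799, 43)]  |A|=763.1986
6. ⊥bis P0·P5 via (35.175,21.305): [(39.5575, 12.6616) (45.9774, 0) (59.1605, 0) (57.1549, 43) (42.4799, 43)]  |A|=714.8345
7. ⊥bis P0·P6 via (38.055,16.13): [(39.7452, 14.6095) (55.9854, 0) (59.1605, 0) (57.1549, 43) (42.4799, 43)]  |A|=634.288
8. ⊥bis P0·P7 via (39.75,31.39): [(42.0266, 38.2942) (39.7452, 14.6095) (55.9854, 0) (59.1605, 0) (57.1549, 43) (43.5783, 43)]  |A|=631.7035
9. canonical 6-gon: [(42.0266, 38.2942) (39.7452, 14.6095) (55.9854, 0) (59.1605, 0) (57.1549, 43) (43.5783, 43)]
10. shoelace: 631.7035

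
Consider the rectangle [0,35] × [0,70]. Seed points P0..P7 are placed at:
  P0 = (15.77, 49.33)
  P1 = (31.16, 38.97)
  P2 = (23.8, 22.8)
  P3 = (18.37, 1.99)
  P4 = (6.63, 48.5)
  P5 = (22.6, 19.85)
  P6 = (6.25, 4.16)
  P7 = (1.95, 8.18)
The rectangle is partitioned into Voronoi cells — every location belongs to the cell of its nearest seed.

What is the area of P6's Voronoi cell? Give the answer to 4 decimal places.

1. box [0,35]×[0,70]: [(0, 0) (35, 0) (35, 70) (0, 70)]
2. ⊥bis P6·P0 via (11.01,26.745): [(0, 29.0655) (0, 0) (35, 0) (35, 21.6889)]  |A|=888.201
3. ⊥bis P6·P1 via (18.705,21.565): [(11.6568, 26.6087) (0, 29.0655) (0, 0) (35, 0) (35, 9.9043)]  |A|=750.6563
4. ⊥bis P6·P2 via (15.025,13.48): [(0, 27.6264) (0, 0) (29.3422, 0)]  |A|=405.3098
5. ⊥bis P6·P3 via (12.31,3.075): [(14.2959, 14.1665) (0, 27.6264) (0, 0) (11.7594, 0)]  |A|=280.7666
6. ⊥bis P6·P4 via (6.44,26.33): [(14.2959, 14.1665) (1.3304, 26.3738) (0, 26.3852) (0, 0) (11.7594, 0)]  |A|=279.9409
7. ⊥bis P6·P5 via (14.425,12.005): [(13.99, 12.4583) (0.6305, 26.3798) (0, 26.3852) (0, 0) (11.7594, 0)]  |A|=262.1683
8. ⊥bis P6·P7 via (4.1,6.17): [(13.99, 12.4583) (11.9582, 14.5756) (0, 1.7844) (0, 0) (11.7594, 0)]  |A|=111.3872
9. canonical 5-gon: [(13.99, 12.4583) (11.9582, 14.5756) (0, 1.7844) (0, 0) (11.7594, 0)]
10. shoelace: 111.3872

Area of P6's cell: 111.3872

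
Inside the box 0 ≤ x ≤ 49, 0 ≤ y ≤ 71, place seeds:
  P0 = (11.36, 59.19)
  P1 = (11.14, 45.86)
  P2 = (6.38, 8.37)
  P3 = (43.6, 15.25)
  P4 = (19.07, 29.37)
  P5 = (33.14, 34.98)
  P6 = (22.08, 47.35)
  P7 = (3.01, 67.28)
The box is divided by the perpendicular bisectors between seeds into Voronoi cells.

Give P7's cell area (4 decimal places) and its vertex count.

Area of P7's cell: 111.6421 (3 vertices)

1. box [0,49]×[0,71]: [(0, 0) (49, 0) (49, 71) (0, 71)]
2. ⊥bis P7·P0 via (7.185,63.235): [(0, 55.8191) (14.7082, 71) (0, 71)]  |A|=111.6421
3. ⊥bis P7·P1 via (7.075,56.57): [(0, 55.8191) (14.7082, 71) (0, 71)]  |A|=111.6421
4. ⊥bis P7·P2 via (4.695,37.825): [(0, 55.8191) (14.7082, 71) (0, 71)]  |A|=111.6421
5. ⊥bis P7·P3 via (23.305,41.265): [(0, 55.8191) (14.7082, 71) (0, 71)]  |A|=111.6421
6. ⊥bis P7·P4 via (11.04,48.325): [(0, 55.8191) (14.7082, 71) (0, 71)]  |A|=111.6421
7. ⊥bis P7·P5 via (18.075,51.13): [(0, 55.8191) (14.7082, 71) (0, 71)]  |A|=111.6421
8. ⊥bis P7·P6 via (12.545,57.315): [(0, 55.8191) (14.7082, 71) (0, 71)]  |A|=111.6421
9. canonical 3-gon: [(0, 55.8191) (14.7082, 71) (0, 71)]
10. shoelace: 111.6421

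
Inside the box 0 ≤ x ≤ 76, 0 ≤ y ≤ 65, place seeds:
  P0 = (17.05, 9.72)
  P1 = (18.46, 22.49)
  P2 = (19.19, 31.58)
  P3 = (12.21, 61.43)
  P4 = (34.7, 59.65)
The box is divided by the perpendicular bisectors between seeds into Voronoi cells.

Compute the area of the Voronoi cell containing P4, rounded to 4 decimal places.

1. box [0,76]×[0,65]: [(0, 0) (76, 0) (76, 65) (0, 65)]
2. ⊥bis P4·P0 via (25.875,34.685): [(0, 43.8317) (76, 16.9661) (76, 65) (0, 65)]  |A|=2629.6855
3. ⊥bis P4·P1 via (26.58,41.07): [(0, 52.6862) (76, 19.472) (76, 65) (0, 65)]  |A|=2197.9863
4. ⊥bis P4·P2 via (26.945,45.615): [(0, 60.5034) (67.6703, 23.1123) (76, 19.472) (76, 65) (0, 65)]  |A|=1933.4916
5. ⊥bis P4·P3 via (23.455,60.54): [(22.4695, 48.0879) (67.6703, 23.1123) (76, 19.472) (76, 65) (23.808, 65)]  |A|=1681.6523
6. canonical 5-gon: [(22.4695, 48.0879) (67.6703, 23.1123) (76, 19.472) (76, 65) (23.808, 65)]
7. shoelace: 1681.6523

Area of P4's cell: 1681.6523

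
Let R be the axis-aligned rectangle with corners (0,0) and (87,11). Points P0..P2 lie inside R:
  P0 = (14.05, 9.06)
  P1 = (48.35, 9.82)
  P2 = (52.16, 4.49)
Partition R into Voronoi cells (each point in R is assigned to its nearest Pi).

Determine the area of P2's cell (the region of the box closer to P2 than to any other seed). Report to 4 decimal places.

1. box [0,87]×[0,11]: [(0, 0) (87, 0) (87, 11) (0, 11)]
2. ⊥bis P2·P0 via (33.105,6.775): [(32.2926, 0) (87, 0) (87, 11) (33.6116, 11)]  |A|=594.5268
3. ⊥bis P2·P1 via (50.255,7.155): [(40.2455, 0) (87, 0) (87, 11) (55.634, 11)]  |A|=429.6629
4. canonical 4-gon: [(40.2455, 0) (87, 0) (87, 11) (55.634, 11)]
5. shoelace: 429.6629

Area of P2's cell: 429.6629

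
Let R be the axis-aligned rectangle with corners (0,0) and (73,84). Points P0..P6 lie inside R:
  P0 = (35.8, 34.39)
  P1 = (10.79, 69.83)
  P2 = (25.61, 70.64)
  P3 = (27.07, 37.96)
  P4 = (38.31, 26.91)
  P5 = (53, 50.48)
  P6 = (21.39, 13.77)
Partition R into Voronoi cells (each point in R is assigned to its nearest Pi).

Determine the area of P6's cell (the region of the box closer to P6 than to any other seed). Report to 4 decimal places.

Area of P6's cell: 989.5354

1. box [0,73]×[0,84]: [(0, 0) (73, 0) (73, 84) (0, 84)]
2. ⊥bis P6·P0 via (28.595,24.08): [(0, 44.0632) (0, 0) (63.0523, 0)]  |A|=1389.1435
3. ⊥bis P6·P1 via (16.09,41.8): [(5.9753, 39.8875) (0, 38.7577) (0, 0) (63.0523, 0)]  |A|=1373.2924
4. ⊥bis P6·P2 via (23.5,42.205): [(5.9753, 39.8875) (0, 38.7577) (0, 0) (63.0523, 0)]  |A|=1373.2924
5. ⊥bis P6·P3 via (24.23,25.865): [(26.957, 25.2247) (0, 31.5544) (0, 0) (63.0523, 0)]  |A|=1220.5431
6. ⊥bis P6·P4 via (29.85,20.34): [(25.8558, 25.4833) (0, 31.5544) (0, 0) (45.646, 0)]  |A|=989.5354
7. ⊥bis P6·P5 via (37.195,32.125): [(25.8558, 25.4833) (0, 31.5544) (0, 0) (45.646, 0)]  |A|=989.5354
8. canonical 4-gon: [(25.8558, 25.4833) (0, 31.5544) (0, 0) (45.646, 0)]
9. shoelace: 989.5354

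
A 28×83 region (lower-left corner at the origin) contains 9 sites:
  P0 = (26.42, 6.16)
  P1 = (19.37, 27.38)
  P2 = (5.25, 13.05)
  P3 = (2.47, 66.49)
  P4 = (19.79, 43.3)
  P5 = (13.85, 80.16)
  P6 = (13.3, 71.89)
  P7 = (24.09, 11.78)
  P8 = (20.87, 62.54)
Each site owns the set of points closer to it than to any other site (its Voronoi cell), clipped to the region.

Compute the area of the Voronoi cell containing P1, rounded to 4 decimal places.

Area of P1's cell: 365.6887

1. box [0,28]×[0,83]: [(0, 0) (28, 0) (28, 83) (0, 83)]
2. ⊥bis P1·P0 via (22.895,16.77): [(0, 9.1635) (28, 18.4661) (28, 83) (0, 83)]  |A|=1937.1861
3. ⊥bis P1·P2 via (12.31,20.215): [(0, 32.3446) (17.5937, 15.0087) (28, 18.4661) (28, 83) (0, 83)]  |A|=1733.2655
4. ⊥bis P1·P3 via (10.92,46.935): [(0, 42.2163) (0, 32.3446) (17.5937, 15.0087) (28, 18.4661) (28, 54.3155)]  |A|=760.7111
5. ⊥bis P1·P4 via (19.58,35.34): [(0, 35.8566) (0, 32.3446) (17.5937, 15.0087) (28, 18.4661) (28, 35.1179)]  |A|=402.9074
6. ⊥bis P1·P5 via (16.61,53.77): [(0, 35.8566) (0, 32.3446) (17.5937, 15.0087) (28, 18.4661) (28, 35.1179)]  |A|=402.9074
7. ⊥bis P1·P6 via (16.335,49.635): [(0, 35.8566) (0, 32.3446) (17.5937, 15.0087) (28, 18.4661) (28, 35.1179)]  |A|=402.9074
8. ⊥bis P1·P7 via (21.73,19.58): [(0, 35.8566) (0, 32.3446) (15.0161, 17.5486) (28, 21.4771) (28, 35.1179)]  |A|=365.6887
9. ⊥bis P1·P8 via (20.12,44.96): [(0, 35.8566) (0, 32.3446) (15.0161, 17.5486) (28, 21.4771) (28, 35.1179)]  |A|=365.6887
10. canonical 5-gon: [(0, 35.8566) (0, 32.3446) (15.0161, 17.5486) (28, 21.4771) (28, 35.1179)]
11. shoelace: 365.6887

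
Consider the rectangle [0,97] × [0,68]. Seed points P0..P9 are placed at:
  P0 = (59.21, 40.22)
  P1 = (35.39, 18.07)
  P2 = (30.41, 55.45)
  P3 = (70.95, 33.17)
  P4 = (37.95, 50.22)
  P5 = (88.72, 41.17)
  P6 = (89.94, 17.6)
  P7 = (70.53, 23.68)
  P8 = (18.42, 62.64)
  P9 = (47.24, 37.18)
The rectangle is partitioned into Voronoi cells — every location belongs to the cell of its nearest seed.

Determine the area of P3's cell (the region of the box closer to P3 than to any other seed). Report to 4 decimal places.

1. box [0,97]×[0,68]: [(0, 0) (97, 0) (97, 68) (0, 68)]
2. ⊥bis P3·P0 via (65.08,36.695): [(43.0442, 0) (97, 0) (97, 68) (83.879, 68)]  |A|=2280.6097
3. ⊥bis P3·P1 via (53.17,25.62): [(55.3485, 20.4897) (64.0491, 0) (97, 0) (97, 68) (83.879, 68)]  |A|=2065.4181
4. ⊥bis P3·P2 via (50.68,44.31): [(55.3485, 20.4897) (64.0491, 0) (97, 0) (97, 68) (83.879, 68)]  |A|=2065.4181
5. ⊥bis P3·P4 via (54.45,41.695): [(55.3485, 20.4897) (64.0491, 0) (97, 0) (97, 68) (83.879, 68)]  |A|=2065.4181
6. ⊥bis P3·P5 via (79.835,37.17): [(73.6351, 50.9414) (55.3485, 20.4897) (64.0491, 0) (96.5688, 0)]  |A|=1148.1178
7. ⊥bis P3·P6 via (80.445,25.385): [(83.4762, 29.082) (73.6351, 50.9414) (55.3485, 20.4897) (62.5419, 3.5494)]  |A|=618.8548
8. ⊥bis P3·P7 via (70.74,28.425): [(82.5104, 27.9041) (83.4762, 29.082) (73.6351, 50.9414) (60.3889, 28.8831)]  |A|=266.818
9. ⊥bis P3·P8 via (44.685,47.905): [(82.5104, 27.9041) (83.4762, 29.082) (73.6351, 50.9414) (60.3889, 28.8831)]  |A|=266.818
10. ⊥bis P3·P9 via (59.095,35.175): [(82.5104, 27.9041) (83.4762, 29.082) (73.6351, 50.9414) (60.3889, 28.8831)]  |A|=266.818
11. canonical 4-gon: [(82.5104, 27.9041) (83.4762, 29.082) (73.6351, 50.9414) (60.3889, 28.8831)]
12. shoelace: 266.818

Area of P3's cell: 266.8180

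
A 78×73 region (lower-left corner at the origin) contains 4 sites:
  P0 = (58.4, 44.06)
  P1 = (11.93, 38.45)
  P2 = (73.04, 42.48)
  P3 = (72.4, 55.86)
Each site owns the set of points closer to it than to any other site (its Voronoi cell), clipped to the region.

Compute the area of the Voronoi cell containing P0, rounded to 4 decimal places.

1. box [0,78]×[0,73]: [(0, 0) (78, 0) (78, 73) (0, 73)]
2. ⊥bis P0·P1 via (35.165,41.255): [(40.1454, 0) (78, 0) (78, 73) (31.3326, 73)]  |A|=3085.0502
3. ⊥bis P0·P2 via (65.72,43.27): [(40.1454, 0) (61.0502, 0) (68.9286, 73) (31.3326, 73)]  |A|=2135.2733
4. ⊥bis P0·P3 via (65.4,49.96): [(40.1454, 0) (61.0502, 0) (66.3237, 48.864) (45.9806, 73) (31.3326, 73)]  |A|=1858.3375
5. canonical 5-gon: [(40.1454, 0) (61.0502, 0) (66.3237, 48.864) (45.9806, 73) (31.3326, 73)]
6. shoelace: 1858.3375

Area of P0's cell: 1858.3375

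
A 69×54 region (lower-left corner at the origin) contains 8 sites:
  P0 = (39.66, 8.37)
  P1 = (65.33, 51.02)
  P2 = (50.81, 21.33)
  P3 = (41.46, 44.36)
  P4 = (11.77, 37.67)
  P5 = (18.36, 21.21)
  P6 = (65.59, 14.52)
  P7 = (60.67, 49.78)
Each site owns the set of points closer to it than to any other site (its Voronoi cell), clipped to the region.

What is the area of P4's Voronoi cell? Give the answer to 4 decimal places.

Area of P4's cell: 658.3882

1. box [0,69]×[0,54]: [(0, 0) (69, 0) (69, 54) (0, 54)]
2. ⊥bis P4·P0 via (25.715,23.02): [(0, 0) (1.5312, 0) (58.2612, 54) (0, 54)]  |A|=1614.3954
3. ⊥bis P4·P1 via (38.55,44.345): [(0, 0) (1.5312, 0) (40.3848, 36.9838) (36.1435, 54) (0, 54)]  |A|=1426.2158
4. ⊥bis P4·P2 via (31.29,29.5): [(0, 0) (1.5312, 0) (30.4737, 27.5497) (38.1593, 45.9124) (36.1435, 54) (0, 54)]  |A|=1371.4724
5. ⊥bis P4·P3 via (26.615,41.015): [(0, 0) (1.5312, 0) (29.7947, 26.9034) (23.6891, 54) (0, 54)]  |A|=1146.0024
6. ⊥bis P4·P5 via (15.065,29.44): [(0, 23.4085) (28.0516, 34.6394) (23.6891, 54) (0, 54)]  |A|=658.3882
7. ⊥bis P4·P6 via (38.68,26.095): [(0, 23.4085) (28.0516, 34.6394) (23.6891, 54) (0, 54)]  |A|=658.3882
8. ⊥bis P4·P7 via (36.22,43.725): [(0, 23.4085) (28.0516, 34.6394) (23.6891, 54) (0, 54)]  |A|=658.3882
9. canonical 4-gon: [(0, 23.4085) (28.0516, 34.6394) (23.6891, 54) (0, 54)]
10. shoelace: 658.3882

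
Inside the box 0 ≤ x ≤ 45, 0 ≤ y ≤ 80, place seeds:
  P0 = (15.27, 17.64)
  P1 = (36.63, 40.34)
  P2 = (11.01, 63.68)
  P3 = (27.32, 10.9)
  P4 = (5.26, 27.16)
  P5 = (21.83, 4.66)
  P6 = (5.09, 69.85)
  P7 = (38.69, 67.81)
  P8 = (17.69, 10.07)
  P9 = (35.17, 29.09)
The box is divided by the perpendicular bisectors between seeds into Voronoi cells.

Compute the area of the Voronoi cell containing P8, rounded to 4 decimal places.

1. box [0,45]×[0,80]: [(0, 0) (45, 0) (45, 80) (0, 80)]
2. ⊥bis P8·P0 via (16.48,13.855): [(0, 8.5866) (0, 0) (45, 0) (45, 22.9724)]  |A|=710.0771
3. ⊥bis P8·P1 via (27.16,25.205): [(35.5542, 19.9527) (0, 8.5866) (0, 0) (45, 0) (45, 14.0425)]  |A|=667.9023
4. ⊥bis P8·P2 via (14.35,36.875): [(35.5542, 19.9527) (0, 8.5866) (0, 0) (45, 0) (45, 14.0425)]  |A|=667.9023
5. ⊥bis P8·P3 via (22.505,10.485): [(22.0608, 15.6391) (0, 8.5866) (0, 0) (23.4087, 0)]  |A|=277.759
6. ⊥bis P8·P4 via (11.475,18.615): [(22.0608, 15.6391) (0, 8.5866) (0, 0) (23.4087, 0)]  |A|=277.759
7. ⊥bis P8·P5 via (19.76,7.365): [(22.5874, 9.5287) (22.0608, 15.6391) (0, 8.5866) (0, 0) (10.1357, 0)]  |A|=214.5219
8. ⊥bis P8·P6 via (11.39,39.96): [(22.5874, 9.5287) (22.0608, 15.6391) (0, 8.5866) (0, 0) (10.1357, 0)]  |A|=214.5219
9. ⊥bis P8·P7 via (28.19,38.94): [(22.5874, 9.5287) (22.0608, 15.6391) (0, 8.5866) (0, 0) (10.1357, 0)]  |A|=214.5219
10. ⊥bis P8·P9 via (26.43,19.58): [(22.5874, 9.5287) (22.0608, 15.6391) (0, 8.5866) (0, 0) (10.1357, 0)]  |A|=214.5219
11. canonical 5-gon: [(22.5874, 9.5287) (22.0608, 15.6391) (0, 8.5866) (0, 0) (10.1357, 0)]
12. shoelace: 214.5219

Area of P8's cell: 214.5219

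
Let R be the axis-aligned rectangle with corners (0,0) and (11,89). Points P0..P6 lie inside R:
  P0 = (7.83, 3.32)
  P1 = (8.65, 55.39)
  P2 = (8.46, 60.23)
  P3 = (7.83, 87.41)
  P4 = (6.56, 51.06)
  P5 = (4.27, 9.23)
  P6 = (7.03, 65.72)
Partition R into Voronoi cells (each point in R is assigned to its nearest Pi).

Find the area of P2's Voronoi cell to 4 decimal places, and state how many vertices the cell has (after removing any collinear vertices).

Area of P2's cell: 51.7018 (4 vertices)

1. box [0,11]×[0,89]: [(0, 0) (11, 0) (11, 89) (0, 89)]
2. ⊥bis P2·P0 via (8.145,31.775): [(0, 31.8652) (11, 31.7434) (11, 89) (0, 89)]  |A|=629.1529
3. ⊥bis P2·P1 via (8.555,57.81): [(0, 57.4742) (11, 57.906) (11, 89) (0, 89)]  |A|=344.4092
4. ⊥bis P2·P3 via (8.145,73.82): [(0, 73.6312) (0, 57.4742) (11, 57.906) (11, 73.8862)]  |A|=176.7548
5. ⊥bis P2·P4 via (7.51,55.645): [(0, 73.6312) (0, 57.4742) (11, 57.906) (11, 73.8862)]  |A|=176.7548
6. ⊥bis P2·P5 via (6.365,34.73): [(0, 73.6312) (0, 57.4742) (11, 57.906) (11, 73.8862)]  |A|=176.7548
7. ⊥bis P2·P6 via (7.745,62.975): [(0, 60.9576) (0, 57.4742) (11, 57.906) (11, 63.8228)]  |A|=51.7018
8. canonical 4-gon: [(0, 60.9576) (0, 57.4742) (11, 57.906) (11, 63.8228)]
9. shoelace: 51.7018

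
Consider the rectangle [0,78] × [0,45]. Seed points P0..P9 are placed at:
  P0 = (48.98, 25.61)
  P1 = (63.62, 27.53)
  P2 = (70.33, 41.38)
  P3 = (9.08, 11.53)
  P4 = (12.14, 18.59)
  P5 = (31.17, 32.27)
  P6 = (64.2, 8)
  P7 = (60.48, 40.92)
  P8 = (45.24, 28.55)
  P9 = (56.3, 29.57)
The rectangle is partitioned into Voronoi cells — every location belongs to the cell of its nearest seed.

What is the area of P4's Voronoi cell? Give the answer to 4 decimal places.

1. box [0,78]×[0,45]: [(0, 0) (78, 0) (78, 45) (0, 45)]
2. ⊥bis P4·P0 via (30.56,22.1): [(0, 0) (34.7712, 0) (26.1963, 45) (0, 45)]  |A|=1371.77
3. ⊥bis P4·P1 via (37.88,23.06): [(0, 0) (34.7712, 0) (26.1963, 45) (0, 45)]  |A|=1371.77
4. ⊥bis P4·P2 via (41.235,29.985): [(0, 0) (34.7712, 0) (26.1963, 45) (0, 45)]  |A|=1371.77
5. ⊥bis P4·P3 via (10.61,15.06): [(0, 19.6587) (33.8183, 5.0009) (26.1963, 45) (0, 45)]  |A|=952.4153
6. ⊥bis P4·P5 via (21.655,25.43): [(0, 19.6587) (33.8183, 5.0009) (32.9085, 9.7755) (7.5868, 45) (0, 45)]  |A|=624.6599
7. ⊥bis P4·P6 via (38.17,13.295): [(0, 19.6587) (33.8183, 5.0009) (32.9085, 9.7755) (7.5868, 45) (0, 45)]  |A|=624.6599
8. ⊥bis P4·P7 via (36.31,29.755): [(0, 19.6587) (33.8183, 5.0009) (32.9085, 9.7755) (7.5868, 45) (0, 45)]  |A|=624.6599
9. ⊥bis P4·P8 via (28.69,23.57): [(0, 19.6587) (33.8183, 5.0009) (33.0253, 9.1627) (32.7922, 9.9373) (7.5868, 45) (0, 45)]  |A|=624.6337
10. ⊥bis P4·P9 via (34.22,24.08): [(0, 19.6587) (33.8183, 5.0009) (33.0253, 9.1627) (32.7922, 9.9373) (7.5868, 45) (0, 45)]  |A|=624.6337
11. canonical 6-gon: [(0, 19.6587) (33.8183, 5.0009) (33.0253, 9.1627) (32.7922, 9.9373) (7.5868, 45) (0, 45)]
12. shoelace: 624.6337

Area of P4's cell: 624.6337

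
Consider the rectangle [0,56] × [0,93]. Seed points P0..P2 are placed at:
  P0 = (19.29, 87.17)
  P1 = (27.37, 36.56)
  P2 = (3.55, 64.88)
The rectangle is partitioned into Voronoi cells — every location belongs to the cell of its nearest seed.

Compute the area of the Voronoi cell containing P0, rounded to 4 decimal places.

1. box [0,56]×[0,93]: [(0, 0) (56, 0) (56, 93) (0, 93)]
2. ⊥bis P0·P1 via (23.33,61.865): [(0, 58.1403) (56, 67.0808) (56, 93) (0, 93)]  |A|=1701.8077
3. ⊥bis P0·P2 via (11.42,76.025): [(0, 84.0892) (29.971, 62.9253) (56, 67.0808) (56, 93) (0, 93)]  |A|=1312.9504
4. canonical 5-gon: [(0, 84.0892) (29.971, 62.9253) (56, 67.0808) (56, 93) (0, 93)]
5. shoelace: 1312.9504

Area of P0's cell: 1312.9504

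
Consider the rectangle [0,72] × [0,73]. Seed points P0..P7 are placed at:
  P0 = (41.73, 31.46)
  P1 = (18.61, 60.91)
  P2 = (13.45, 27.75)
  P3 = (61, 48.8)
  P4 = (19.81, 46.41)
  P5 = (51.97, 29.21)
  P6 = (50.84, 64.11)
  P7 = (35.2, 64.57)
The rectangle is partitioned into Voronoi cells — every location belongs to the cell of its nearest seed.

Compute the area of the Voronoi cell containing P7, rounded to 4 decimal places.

1. box [0,72]×[0,73]: [(0, 0) (72, 0) (72, 73) (0, 73)]
2. ⊥bis P7·P0 via (38.465,48.015): [(0, 40.4289) (72, 54.6288) (72, 73) (0, 73)]  |A|=1833.9229
3. ⊥bis P7·P1 via (26.905,62.74): [(30.5001, 46.4442) (72, 54.6288) (72, 73) (24.6415, 73)]  |A|=1010.0237
4. ⊥bis P7·P2 via (24.325,46.16): [(30.5001, 46.4442) (72, 54.6288) (72, 73) (24.6415, 73)]  |A|=1010.0237
5. ⊥bis P7·P3 via (48.1,56.685): [(30.5001, 46.4442) (43.3948, 48.9873) (58.0724, 73) (24.6415, 73)]  |A|=580.0484
6. ⊥bis P7·P4 via (27.505,55.49): [(28.7343, 54.4482) (36.7293, 47.6727) (43.3948, 48.9873) (58.0724, 73) (24.6415, 73)]  |A|=554.0341
7. ⊥bis P7·P5 via (43.585,46.89): [(28.7343, 54.4482) (36.7293, 47.6727) (43.3948, 48.9873) (58.0724, 73) (24.6415, 73)]  |A|=554.0341
8. ⊥bis P7·P6 via (43.02,64.34): [(28.7343, 54.4482) (36.7293, 47.6727) (42.5636, 48.8233) (43.2747, 73) (24.6415, 73)]  |A|=366.3781
9. canonical 5-gon: [(28.7343, 54.4482) (36.7293, 47.6727) (42.5636, 48.8233) (43.2747, 73) (24.6415, 73)]
10. shoelace: 366.3781

Area of P7's cell: 366.3781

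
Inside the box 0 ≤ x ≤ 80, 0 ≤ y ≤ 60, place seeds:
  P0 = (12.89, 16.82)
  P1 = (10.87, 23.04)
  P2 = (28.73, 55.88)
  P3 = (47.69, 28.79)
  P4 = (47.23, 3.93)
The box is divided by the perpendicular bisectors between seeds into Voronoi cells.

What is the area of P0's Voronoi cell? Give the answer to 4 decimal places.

1. box [0,80]×[0,60]: [(0, 0) (80, 0) (80, 60) (0, 60)]
2. ⊥bis P0·P1 via (11.88,19.93): [(0, 16.0719) (0, 0) (80, 0) (80, 42.0526)]  |A|=2324.9775
3. ⊥bis P0·P2 via (20.81,36.35): [(39.3231, 28.8424) (0, 16.0719) (0, 0) (80, 0) (80, 12.3467)]  |A|=1720.8056
4. ⊥bis P0·P3 via (30.29,22.805): [(29.3297, 25.5969) (0, 16.0719) (0, 0) (38.1341, 0)]  |A|=723.7497
5. ⊥bis P0·P4 via (30.06,10.375): [(32.4111, 16.6385) (29.3297, 25.5969) (0, 16.0719) (0, 0) (26.1656, 0)]  |A|=624.1807
6. canonical 5-gon: [(32.4111, 16.6385) (29.3297, 25.5969) (0, 16.0719) (0, 0) (26.1656, 0)]
7. shoelace: 624.1807

Area of P0's cell: 624.1807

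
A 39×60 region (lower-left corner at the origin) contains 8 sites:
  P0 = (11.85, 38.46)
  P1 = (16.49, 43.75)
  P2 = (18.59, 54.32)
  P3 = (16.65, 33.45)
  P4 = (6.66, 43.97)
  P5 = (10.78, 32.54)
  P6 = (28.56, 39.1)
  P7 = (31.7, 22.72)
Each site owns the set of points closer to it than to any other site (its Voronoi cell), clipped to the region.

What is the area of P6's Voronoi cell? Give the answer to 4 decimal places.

Area of P6's cell: 322.4404

1. box [0,39]×[0,60]: [(0, 0) (39, 0) (39, 60) (0, 60)]
2. ⊥bis P6·P0 via (20.205,38.78): [(21.6903, 0) (39, 0) (39, 60) (19.3923, 60)]  |A|=1107.5233
3. ⊥bis P6·P1 via (22.525,41.425): [(20.3226, 35.7084) (21.6903, 0) (39, 0) (39, 60) (29.6811, 60)]  |A|=982.5573
4. ⊥bis P6·P2 via (23.575,46.71): [(24.8939, 47.574) (20.3226, 35.7084) (21.6903, 0) (39, 0) (39, 56.8143)]  |A|=902.1896
5. ⊥bis P6·P3 via (22.605,36.275): [(24.8939, 47.574) (21.466, 38.6761) (39, 1.7149) (39, 56.8143)]  |A|=529.9769
6. ⊥bis P6·P4 via (17.61,41.535): [(24.8939, 47.574) (21.466, 38.6761) (39, 1.7149) (39, 56.8143)]  |A|=529.9769
7. ⊥bis P6·P5 via (19.67,35.82): [(24.8939, 47.574) (21.466, 38.6761) (39, 1.7149) (39, 56.8143)]  |A|=529.9769
8. ⊥bis P6·P7 via (30.13,30.91): [(24.8939, 47.574) (21.466, 38.6761) (25.5652, 30.0349) (39, 32.6104) (39, 56.8143)]  |A|=322.4404
9. canonical 5-gon: [(24.8939, 47.574) (21.466, 38.6761) (25.5652, 30.0349) (39, 32.6104) (39, 56.8143)]
10. shoelace: 322.4404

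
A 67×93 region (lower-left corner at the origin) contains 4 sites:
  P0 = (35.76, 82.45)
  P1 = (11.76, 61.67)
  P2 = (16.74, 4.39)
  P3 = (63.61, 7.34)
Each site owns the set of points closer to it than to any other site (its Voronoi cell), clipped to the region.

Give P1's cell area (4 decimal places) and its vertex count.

Area of P1's cell: 1760.6385 (5 vertices)

1. box [0,67]×[0,93]: [(0, 0) (67, 0) (67, 93) (0, 93)]
2. ⊥bis P1·P0 via (23.76,72.06): [(0, 0) (67, 0) (67, 22.1197) (5.6294, 93) (0, 93)]  |A|=4056.0177
3. ⊥bis P1·P2 via (14.25,33.03): [(0, 31.7911) (54.5219, 36.5313) (5.6294, 93) (0, 93)]  |A|=1827.5581
4. ⊥bis P1·P3 via (37.685,34.505): [(0, 31.7911) (38.3334, 35.1238) (47.8647, 44.2201) (5.6294, 93) (0, 93)]  |A|=1760.6385
5. canonical 5-gon: [(0, 31.7911) (38.3334, 35.1238) (47.8647, 44.2201) (5.6294, 93) (0, 93)]
6. shoelace: 1760.6385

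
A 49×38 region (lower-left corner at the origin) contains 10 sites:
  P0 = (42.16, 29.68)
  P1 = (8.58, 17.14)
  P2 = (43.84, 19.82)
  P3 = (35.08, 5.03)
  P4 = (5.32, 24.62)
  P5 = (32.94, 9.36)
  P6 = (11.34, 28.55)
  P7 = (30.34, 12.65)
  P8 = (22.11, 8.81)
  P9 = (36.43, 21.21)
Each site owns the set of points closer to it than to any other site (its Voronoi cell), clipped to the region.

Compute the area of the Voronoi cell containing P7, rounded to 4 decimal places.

1. box [0,49]×[0,38]: [(0, 0) (49, 0) (49, 38) (0, 38)]
2. ⊥bis P7·P0 via (36.25,21.165): [(0, 0) (49, 0) (49, 12.3156) (11.9945, 38) (0, 38)]  |A|=1386.7682
3. ⊥bis P7·P1 via (19.46,14.895): [(16.3865, 0) (49, 0) (49, 12.3156) (22.695, 30.5731)]  |A|=660.5278
4. ⊥bis P7·P2 via (37.09,16.235): [(16.3865, 0) (45.7126, 0) (33.4333, 23.12) (22.695, 30.5731)]  |A|=526.6687
5. ⊥bis P7·P3 via (32.71,8.84): [(16.3865, 0) (18.4989, 0) (38.9545, 12.7244) (33.4333, 23.12) (22.695, 30.5731)]  |A|=353.5297
6. ⊥bis P7·P4 via (17.83,18.635): [(22.0532, 27.4624) (16.3865, 0) (18.4989, 0) (38.9545, 12.7244) (33.4333, 23.12) (23.3304, 30.1321)]  |A|=352.4
7. ⊥bis P7·P5 via (31.64,11.005): [(22.0532, 27.4624) (16.3865, 0) (17.7144, 0) (37.4353, 15.5849) (33.4333, 23.12) (23.3304, 30.1321)]  |A|=307.3653
8. ⊥bis P7·P6 via (20.84,20.6): [(20.5708, 20.2783) (16.3865, 0) (17.7144, 0) (37.4353, 15.5849) (33.4333, 23.12) (26.801, 27.7232)]  |A|=284.3331
9. ⊥bis P7·P8 via (26.225,10.73): [(21.3407, 21.1983) (27.59, 7.8044) (37.4353, 15.5849) (33.4333, 23.12) (26.801, 27.7232)]  |A|=173.855
10. ⊥bis P7·P9 via (33.385,16.93): [(23.5965, 23.894) (21.3407, 21.1983) (27.59, 7.8044) (36.4122, 14.7763)]  |A|=108.4241
11. canonical 4-gon: [(23.5965, 23.894) (21.3407, 21.1983) (27.59, 7.8044) (36.4122, 14.7763)]
12. shoelace: 108.4241

Area of P7's cell: 108.4241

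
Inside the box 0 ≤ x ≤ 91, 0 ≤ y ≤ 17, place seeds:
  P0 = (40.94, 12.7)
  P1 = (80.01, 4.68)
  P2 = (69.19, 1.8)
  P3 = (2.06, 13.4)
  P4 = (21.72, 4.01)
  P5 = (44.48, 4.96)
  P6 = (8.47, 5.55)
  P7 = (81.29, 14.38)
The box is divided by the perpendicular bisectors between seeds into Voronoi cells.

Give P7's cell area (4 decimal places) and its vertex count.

Area of P7's cell: 161.3375 (4 vertices)

1. box [0,91]×[0,17]: [(0, 0) (91, 0) (91, 17) (0, 17)]
2. ⊥bis P7·P0 via (61.115,13.54): [(61.6787, 0) (91, 0) (91, 17) (60.9709, 17)]  |A|=504.4777
3. ⊥bis P7·P1 via (80.65,9.53): [(61.175, 12.0999) (91, 8.1642) (91, 17) (60.9709, 17)]  |A|=205.3363
4. ⊥bis P7·P2 via (75.24,8.09): [(72.6446, 10.5864) (91, 8.1642) (91, 17) (65.9765, 17)]  |A|=161.3375
5. ⊥bis P7·P3 via (41.675,13.89): [(72.6446, 10.5864) (91, 8.1642) (91, 17) (65.9765, 17)]  |A|=161.3375
6. ⊥bis P7·P4 via (51.505,9.195): [(72.6446, 10.5864) (91, 8.1642) (91, 17) (65.9765, 17)]  |A|=161.3375
7. ⊥bis P7·P5 via (62.885,9.67): [(72.6446, 10.5864) (91, 8.1642) (91, 17) (65.9765, 17)]  |A|=161.3375
8. ⊥bis P7·P6 via (44.88,9.965): [(72.6446, 10.5864) (91, 8.1642) (91, 17) (65.9765, 17)]  |A|=161.3375
9. canonical 4-gon: [(72.6446, 10.5864) (91, 8.1642) (91, 17) (65.9765, 17)]
10. shoelace: 161.3375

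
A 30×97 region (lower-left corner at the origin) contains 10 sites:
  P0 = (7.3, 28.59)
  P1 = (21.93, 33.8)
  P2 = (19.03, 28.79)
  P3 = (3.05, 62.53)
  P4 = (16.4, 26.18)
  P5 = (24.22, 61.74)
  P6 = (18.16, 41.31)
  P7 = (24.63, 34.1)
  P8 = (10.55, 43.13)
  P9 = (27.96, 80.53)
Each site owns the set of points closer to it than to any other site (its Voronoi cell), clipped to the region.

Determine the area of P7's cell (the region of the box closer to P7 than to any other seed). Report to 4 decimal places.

Area of P7's cell: 108.2590

1. box [0,30]×[0,97]: [(0, 0) (30, 0) (30, 97) (0, 97)]
2. ⊥bis P7·P0 via (15.965,31.345): [(0, 81.558) (25.931, 0) (30, 0) (30, 97) (0, 97)]  |A|=1852.5598
3. ⊥bis P7·P1 via (23.28,33.95): [(27.0522, 0) (30, 0) (30, 97) (16.2744, 97)]  |A|=808.6567
4. ⊥bis P7·P2 via (21.83,31.445): [(23.7877, 29.3803) (30, 22.8288) (30, 97) (16.2744, 97)]  |A|=694.4441
5. ⊥bis P7·P3 via (13.84,48.315): [(21.0738, 53.8059) (23.7877, 29.3803) (30, 22.8288) (30, 60.5814)]  |A|=235.4722
6. ⊥bis P7·P4 via (20.515,30.14): [(21.0738, 53.8059) (23.7877, 29.3803) (30, 22.8288) (30, 60.5814)]  |A|=235.4722
7. ⊥bis P7·P5 via (24.425,47.92): [(21.7322, 47.8801) (23.7877, 29.3803) (30, 22.8288) (30, 48.0027)]  |A|=154.7953
8. ⊥bis P7·P6 via (21.395,37.705): [(22.7297, 38.9027) (23.7877, 29.3803) (30, 22.8288) (30, 45.4268)]  |A|=108.259
9. ⊥bis P7·P8 via (17.59,38.615): [(22.7297, 38.9027) (23.7877, 29.3803) (30, 22.8288) (30, 45.4268)]  |A|=108.259
10. ⊥bis P7·P9 via (26.295,57.315): [(22.7297, 38.9027) (23.7877, 29.3803) (30, 22.8288) (30, 45.4268)]  |A|=108.259
11. canonical 4-gon: [(22.7297, 38.9027) (23.7877, 29.3803) (30, 22.8288) (30, 45.4268)]
12. shoelace: 108.259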